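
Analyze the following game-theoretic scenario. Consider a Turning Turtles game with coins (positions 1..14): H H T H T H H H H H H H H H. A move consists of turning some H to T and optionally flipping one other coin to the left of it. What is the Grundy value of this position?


Coins: H H T H T H H H H H H H H H
Key fact: a single head at position k behaves exactly like a Nim heap of size k (turning it to T and optionally flipping a coin at j < k corresponds to moving the heap from k to j, or to 0), and heads combine as a disjunctive sum (two heads at the same place would cancel, matching j XOR j = 0). So the Nim-value is the XOR of the 1-indexed positions of the heads.
Face-up positions (1-indexed): [1, 2, 4, 6, 7, 8, 9, 10, 11, 12, 13, 14]
XOR 0 with 1: 0 XOR 1 = 1
XOR 1 with 2: 1 XOR 2 = 3
XOR 3 with 4: 3 XOR 4 = 7
XOR 7 with 6: 7 XOR 6 = 1
XOR 1 with 7: 1 XOR 7 = 6
XOR 6 with 8: 6 XOR 8 = 14
XOR 14 with 9: 14 XOR 9 = 7
XOR 7 with 10: 7 XOR 10 = 13
XOR 13 with 11: 13 XOR 11 = 6
XOR 6 with 12: 6 XOR 12 = 10
XOR 10 with 13: 10 XOR 13 = 7
XOR 7 with 14: 7 XOR 14 = 9
Nim-value = 9

9


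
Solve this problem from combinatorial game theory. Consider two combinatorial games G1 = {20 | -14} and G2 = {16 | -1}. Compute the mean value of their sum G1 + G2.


G1 = {20 | -14}, G2 = {16 | -1}
Each is a switch {a | b} with numbers a > b; its mean value is (a + b)/2, and mean value is additive over game sums: m(G1 + G2) = m(G1) + m(G2).
Mean of G1 = (20 + (-14))/2 = 6/2 = 3
Mean of G2 = (16 + (-1))/2 = 15/2 = 15/2
Mean of G1 + G2 = 3 + 15/2 = 21/2

21/2


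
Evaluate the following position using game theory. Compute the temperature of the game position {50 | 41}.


The game is {50 | 41}, a switch {a | b} with numbers a > b.
Cooling {a | b} by t gives {a - t | b + t}, which stops being hot when a - t = b + t, i.e. at t = (a - b)/2. So the temperature of a switch is (a - b)/2.
Temperature = (Left option - Right option) / 2
= (50 - (41)) / 2
= 9 / 2
= 9/2

9/2


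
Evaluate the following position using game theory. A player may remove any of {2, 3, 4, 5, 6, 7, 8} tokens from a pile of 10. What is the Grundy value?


The subtraction set is S = {2, 3, 4, 5, 6, 7, 8}.
G(k) = mex{ G(k - s) : s in S, s <= k }. We compute iteratively: G(0) = 0.
G(1) = mex({}) = 0
G(2) = mex({0}) = 1
G(3) = mex({0}) = 1
G(4) = mex({0, 1}) = 2
G(5) = mex({0, 1}) = 2
G(6) = mex({0, 1, 2}) = 3
G(7) = mex({0, 1, 2}) = 3
G(8) = mex({0, 1, 2, 3}) = 4
G(9) = mex({0, 1, 2, 3}) = 4
G(10) = mex({1, 2, 3, 4}) = 0
Therefore G(10) = 0.

0


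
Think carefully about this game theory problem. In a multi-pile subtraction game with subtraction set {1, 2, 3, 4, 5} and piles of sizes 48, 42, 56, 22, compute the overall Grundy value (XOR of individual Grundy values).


Subtraction set: {1, 2, 3, 4, 5}
For this subtraction set, G(n) = n mod 6 (period = max + 1 = 6).
Pile 1 (size 48): G(48) = 48 mod 6 = 0
Pile 2 (size 42): G(42) = 42 mod 6 = 0
Pile 3 (size 56): G(56) = 56 mod 6 = 2
Pile 4 (size 22): G(22) = 22 mod 6 = 4
Total Grundy value = XOR of all: 0 XOR 0 XOR 2 XOR 4 = 6

6


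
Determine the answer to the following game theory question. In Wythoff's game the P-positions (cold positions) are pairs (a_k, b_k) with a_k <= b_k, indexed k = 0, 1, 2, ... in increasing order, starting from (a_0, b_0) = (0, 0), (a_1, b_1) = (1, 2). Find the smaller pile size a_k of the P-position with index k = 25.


By Wythoff's theorem, a_k = floor(k * phi) and b_k = floor(k * phi^2) = a_k + k, where phi = (1 + sqrt(5))/2 is the golden ratio.
phi = (1 + sqrt(5))/2 = 1.618034
k = 25
k * phi = 25 * 1.618034 = 40.450850
a_25 = floor(k * phi) = 40

40


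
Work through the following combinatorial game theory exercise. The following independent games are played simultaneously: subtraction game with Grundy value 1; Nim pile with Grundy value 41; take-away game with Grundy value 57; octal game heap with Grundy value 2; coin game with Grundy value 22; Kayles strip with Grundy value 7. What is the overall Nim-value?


By the Sprague-Grundy theorem, the Grundy value of a sum of games is the XOR of individual Grundy values.
subtraction game: Grundy value = 1. Running XOR: 0 XOR 1 = 1
Nim pile: Grundy value = 41. Running XOR: 1 XOR 41 = 40
take-away game: Grundy value = 57. Running XOR: 40 XOR 57 = 17
octal game heap: Grundy value = 2. Running XOR: 17 XOR 2 = 19
coin game: Grundy value = 22. Running XOR: 19 XOR 22 = 5
Kayles strip: Grundy value = 7. Running XOR: 5 XOR 7 = 2
The combined Grundy value is 2.

2


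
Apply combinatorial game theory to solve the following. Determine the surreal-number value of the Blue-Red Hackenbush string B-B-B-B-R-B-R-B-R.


Edges (from ground): B-B-B-B-R-B-R-B-R
By Berlekamp's sign-expansion rule, a Blue-Red Hackenbush stalk has the value of the surreal number whose sign sequence is the edge sequence with B -> + and R -> -.
Sign sequence: ++++-+-+-
Trace the sign expansion in the surreal number tree, starting from 0:
Edge 1: B (sign +) -> bounds (0, +inf), value = 1
Edge 2: B (sign +) -> bounds (1, +inf), value = 2
Edge 3: B (sign +) -> bounds (2, +inf), value = 3
Edge 4: B (sign +) -> bounds (3, +inf), value = 4
Edge 5: R (sign -) -> bounds (3, 4), value = 7/2
Edge 6: B (sign +) -> bounds (7/2, 4), value = 15/4
Edge 7: R (sign -) -> bounds (7/2, 15/4), value = 29/8
Edge 8: B (sign +) -> bounds (29/8, 15/4), value = 59/16
Edge 9: R (sign -) -> bounds (29/8, 59/16), value = 117/32
Game value = 117/32

117/32


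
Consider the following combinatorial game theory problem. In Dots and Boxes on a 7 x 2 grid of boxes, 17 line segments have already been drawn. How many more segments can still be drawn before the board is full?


Grid: 7 x 2 boxes, i.e. 8 rows and 3 columns of dots.
Horizontal edges: (rows + 1) * cols = 8 * 2 = 16
Vertical edges: rows * (cols + 1) = 7 * 3 = 21
Total edges: 16 + 21 = 37
Edges drawn: 17
Remaining: 37 - 17 = 20

20


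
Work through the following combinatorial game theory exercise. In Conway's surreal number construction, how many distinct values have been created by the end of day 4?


Day 0: {|} = 0 is born. Count = 1.
Day n: the number of surreal numbers born by day n is 2^(n+1) - 1.
By day 0: 2^1 - 1 = 1
By day 1: 2^2 - 1 = 3
By day 2: 2^3 - 1 = 7
By day 3: 2^4 - 1 = 15
By day 4: 2^5 - 1 = 31
By day 4: 31 surreal numbers.

31


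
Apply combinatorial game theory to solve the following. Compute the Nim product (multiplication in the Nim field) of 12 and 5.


Nim multiplication is bilinear over XOR: (u XOR v) * w = (u*w) XOR (v*w).
So we split each operand into its bit components and XOR the pairwise Nim products.
12 = 4 + 8 (as XOR of powers of 2).
5 = 1 + 4 (as XOR of powers of 2).
Using the standard Nim-product table on single bits:
  2*2 = 3,   2*4 = 8,   2*8 = 12,
  4*4 = 6,   4*8 = 11,  8*8 = 13,
and  1*x = x (identity), k*l = l*k (commutative).
Pairwise Nim products:
  4 * 1 = 4
  4 * 4 = 6
  8 * 1 = 8
  8 * 4 = 11
XOR them: 4 XOR 6 XOR 8 XOR 11 = 1.
Result: 12 * 5 = 1 (in Nim).

1


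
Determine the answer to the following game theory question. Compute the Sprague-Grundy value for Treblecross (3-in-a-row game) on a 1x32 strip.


Treblecross: place X on empty cells; 3-in-a-row wins.
Playing within two cells of an existing X lets the opponent win at once, so sensible play treats the cells i-2..i+2 around each X as dead. The player left with no safe cell loses, so this is a normal-play take-away game on strips of safe cells.
Placing X at cell i (0-indexed) of a strip of k safe cells leaves independent strips of sizes max(0, i-2) and max(0, k-i-3). Hence G(k) = mex{ G(max(0,i-2)) XOR G(max(0,k-i-3)) : 0 <= i < k }, with G(0) = 0.
G(1): splits (0,0):0^0=0 -> mex({0}) = 1
G(2): splits (0,0):0^0=0 -> mex({0}) = 1
G(3): splits (0,0):0^0=0 -> mex({0}) = 1
G(4): splits (0,1):0^1=1 (0,0):0^0=0 -> mex({0, 1}) = 2
G(5): splits (0,2):0^1=1 (0,1):0^1=1 (0,0):0^0=0 -> mex({0, 1}) = 2
G(6) = mex({1}) = 0
G(7) = mex({0, 1, 2}) = 3
G(8) = mex({0, 1, 2}) = 3
G(9) = mex({0, 2}) = 1
G(10) = mex({0, 2, 3}) = 1
G(11) = mex({0, 3}) = 1
G(12) = mex({1, 3}) = 0
G(13) = mex({0, 1, 2, 3}) = 4
G(14) = mex({0, 1, 2}) = 3
G(15) = mex({0, 1, 2}) = 3
G(16) = mex({0, 1, 2, 4}) = 3
G(17) = mex({0, 1, 3, 4}) = 2
G(18) = mex({0, 1, 3, 4}) = 2
G(19) = mex({0, 1, 3, 5}) = 2
G(20) = mex({0, 1, 2, 3, 5}) = 4
G(21) = mex({0, 1, 2, 3, 5}) = 4
G(22) = mex({1, 2, 6}) = 0
G(23) = mex({0, 1, 2, 3, 4, 6}) = 5
G(24) = mex({0, 1, 2, 3, 4}) = 5
G(25) = mex({0, 1, 3, 4, 7}) = 2
G(26) = mex({0, 1, 3, 4, 5, 7}) = 2
G(27) = mex({0, 1, 3, 5}) = 2
G(28) = mex({0, 1, 2, 5}) = 3
G(29) = mex({0, 1, 2, 4, 5, 6}) = 3
G(30) = mex({1, 2, 4, 6}) = 0
G(31) = mex({0, 1, 2, 3, 4, 6}) = 5
G(32) = mex({1, 2, 3, 4, 7}) = 0
Therefore G(32) = 0.

0


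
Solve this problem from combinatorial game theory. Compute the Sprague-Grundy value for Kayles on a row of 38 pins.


Kayles: a move removes 1 or 2 adjacent pins from a contiguous row.
Removing pins from a row of k leaves two independent rows (a, b) with a + b = k - 1 (one pin) or a + b = k - 2 (two pins); an end removal gives a = 0.
By Sprague-Grundy, G(k) = mex{ G(a) XOR G(b) } over all these splits. G(0) = 0.
G(1): splits (0,0):0^0=0 -> mex({0}) = 1
G(2): splits (0,1):0^1=1 (0,0):0^0=0 -> mex({0, 1}) = 2
G(3): splits (0,2):0^2=2 (1,1):1^1=0 (0,1):0^1=1 -> mex({0, 1, 2}) = 3
G(4): splits (0,3):0^3=3 (1,2):1^2=3 (0,2):0^2=2 (1,1):1^1=0 -> mex({0, 2, 3}) = 1
G(5): splits (0,4):0^1=1 (1,3):1^3=2 (2,2):2^2=0 (0,3):0^3=3 (1,2):1^2=3 -> mex({0, 1, 2, 3}) = 4
G(6) = mex({0, 1, 2, 4}) = 3
G(7) = mex({0, 1, 3, 4, 5}) = 2
G(8) = mex({0, 2, 3, 5, 6}) = 1
G(9) = mex({0, 1, 2, 3, 6, 7}) = 4
G(10) = mex({0, 1, 3, 4, 5, 7}) = 2
G(11) = mex({0, 1, 2, 3, 4, 5}) = 6
G(12) = mex({0, 1, 2, 3, 5, 6, 7}) = 4
G(13) = mex({0, 2, 3, 4, 6, 7}) = 1
G(14) = mex({0, 1, 4, 5, 6, 7}) = 2
G(15) = mex({0, 1, 2, 3, 4, 5, 6}) = 7
G(16) = mex({0, 2, 3, 5, 6, 7}) = 1
G(17) = mex({0, 1, 2, 3, 5, 6, 7}) = 4
G(18) = mex({0, 1, 2, 4, 5, 6}) = 3
G(19) = mex({0, 1, 3, 4, 5, 7}) = 2
G(20) = mex({0, 2, 3, 4, 5, 6, 7}) = 1
G(21) = mex({0, 1, 2, 3, 5, 6, 7}) = 4
G(22) = mex({0, 1, 2, 3, 4, 5, 7}) = 6
G(23) = mex({0, 1, 2, 3, 4, 5, 6}) = 7
G(24) = mex({0, 1, 2, 3, 5, 6, 7}) = 4
G(25) = mex({0, 2, 3, 4, 6, 7}) = 1
G(26) = mex({0, 1, 3, 4, 5, 6, 7}) = 2
G(27) = mex({0, 1, 2, 3, 4, 5, 6, 7}) = 8
G(28) = mex({0, 1, 2, 3, 4, 6, 7, 8}) = 5
G(29) = mex({0, 1, 2, 3, 5, 6, 7, 8, 9}) = 4
G(30) = mex({0, 1, 2, 3, 4, 5, 6, 9, 10}) = 7
G(31) = mex({0, 1, 3, 4, 5, 7, 10, 11}) = 2
G(32) = mex({0, 2, 3, 4, 5, 6, 7, 9, 11}) = 1
G(33) = mex({0, 1, 2, 3, 4, 5, 6, 7, 9, 12}) = 8
G(34) = mex({0, 1, 2, 3, 4, 5, 7, 8, 11, 12}) = 6
G(35) = mex({0, 1, 2, 3, 4, 5, 6, 8, 9, 10, 11}) = 7
G(36) = mex({0, 1, 2, 3, 5, 6, 7, 9, 10}) = 4
G(37) = mex({0, 2, 3, 4, 6, 7, 9, 10, 11, 12}) = 1
G(38) = mex({0, 1, 3, 4, 5, 6, 7, 9, 10, 11, 12}) = 2
Therefore G(38) = 2.

2


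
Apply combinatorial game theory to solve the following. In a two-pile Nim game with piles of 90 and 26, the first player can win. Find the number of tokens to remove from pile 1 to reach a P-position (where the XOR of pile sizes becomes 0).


Piles: 90 and 26
Current XOR: 90 XOR 26 = 64 (non-zero, so this is an N-position).
To make the XOR zero, we need to find a move that balances the piles.
For pile 1 (size 90): target = 90 XOR 64 = 26
We reduce pile 1 from 90 to 26.
Tokens removed: 90 - 26 = 64
Verification: 26 XOR 26 = 0

64


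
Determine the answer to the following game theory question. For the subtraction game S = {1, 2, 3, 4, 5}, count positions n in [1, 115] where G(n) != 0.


Subtraction set S = {1, 2, 3, 4, 5}, so G(n) = n mod 6.
G(n) = 0 when n is a multiple of 6.
Multiples of 6 in [1, 115]: 19
N-positions (nonzero Grundy) = 115 - 19 = 96

96


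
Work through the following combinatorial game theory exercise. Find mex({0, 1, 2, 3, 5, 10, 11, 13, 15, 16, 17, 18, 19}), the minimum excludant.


Set = {0, 1, 2, 3, 5, 10, 11, 13, 15, 16, 17, 18, 19}
0 is in the set.
1 is in the set.
2 is in the set.
3 is in the set.
4 is NOT in the set. This is the mex.
mex = 4

4


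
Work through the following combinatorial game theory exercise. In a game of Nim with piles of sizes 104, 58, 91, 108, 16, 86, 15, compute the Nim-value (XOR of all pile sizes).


We need the XOR (exclusive or) of all pile sizes.
After XOR-ing pile 1 (size 104): 0 XOR 104 = 104
After XOR-ing pile 2 (size 58): 104 XOR 58 = 82
After XOR-ing pile 3 (size 91): 82 XOR 91 = 9
After XOR-ing pile 4 (size 108): 9 XOR 108 = 101
After XOR-ing pile 5 (size 16): 101 XOR 16 = 117
After XOR-ing pile 6 (size 86): 117 XOR 86 = 35
After XOR-ing pile 7 (size 15): 35 XOR 15 = 44
The Nim-value of this position is 44.

44


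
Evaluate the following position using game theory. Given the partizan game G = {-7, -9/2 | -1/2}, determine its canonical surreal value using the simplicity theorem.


Left options: {-7, -9/2}, max = -9/2
Right options: {-1/2}, min = -1/2
All options are numbers and max(Left) < min(Right), so by the simplicity theorem the value is the simplest (earliest-born) number strictly between -9/2 and -1/2.
Integers -4 through -1 all lie strictly between -9/2 and -1/2.
Among integers, the simplest (lowest birthday = smallest |n|; 0 is born on day 0, +-n on day n) is -1.
No non-integer in the interval can be simpler: if x is a non-integer in the interval, then floor(x) or ceil(x) also lies in the interval (the interval contains an integer), and both are proper prefixes of x's sign expansion, i.e. born earlier. So the game value is -1.
Game value = -1

-1


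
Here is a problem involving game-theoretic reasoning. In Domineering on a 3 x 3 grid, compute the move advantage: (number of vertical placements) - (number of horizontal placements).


Board is 3 x 3 (rows x cols).
Left (vertical) placements: (rows-1) * cols = 2 * 3 = 6
Right (horizontal) placements: rows * (cols-1) = 3 * 2 = 6
Advantage = Left - Right = 6 - 6 = 0

0


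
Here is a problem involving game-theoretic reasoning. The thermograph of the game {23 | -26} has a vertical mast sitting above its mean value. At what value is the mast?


Game = {23 | -26}, a switch {a | b} with numbers a > b.
Its thermograph has left wall a - t and right wall b + t, which meet at t = (a - b)/2, where both equal (a + b)/2. So the mast (mean value) is at (a + b)/2.
Mean = (23 + (-26))/2 = -3/2 = -3/2

-3/2


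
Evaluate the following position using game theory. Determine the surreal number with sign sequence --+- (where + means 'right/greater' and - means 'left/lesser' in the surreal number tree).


Sign expansion: --+-
Rule: track bounds (lo, hi), initially (-inf, +inf). On '+', the current value becomes lo and we move to the simplest number in (value, hi): value + 1 if hi = +inf, otherwise the midpoint (value + hi)/2. On '-', the current value becomes hi and we move to value - 1 if lo = -inf, otherwise the midpoint (lo + value)/2.
Start at 0.
Step 1: sign = -, move left. Bounds: (-inf, 0). Value = -1
Step 2: sign = -, move left. Bounds: (-inf, -1). Value = -2
Step 3: sign = +, move right. Bounds: (-2, -1). Value = -3/2
Step 4: sign = -, move left. Bounds: (-2, -3/2). Value = -7/4
The surreal number with sign expansion --+- is -7/4.

-7/4


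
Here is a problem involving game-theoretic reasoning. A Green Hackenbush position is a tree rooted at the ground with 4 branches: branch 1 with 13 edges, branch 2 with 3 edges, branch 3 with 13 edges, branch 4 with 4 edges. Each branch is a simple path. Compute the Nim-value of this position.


The tree has 4 branches from the ground vertex.
In Green Hackenbush, the Nim-value of a simple path of length k is k.
Branch 1: length 13, Nim-value = 13
Branch 2: length 3, Nim-value = 3
Branch 3: length 13, Nim-value = 13
Branch 4: length 4, Nim-value = 4
Total Nim-value = XOR of all branch values:
0 XOR 13 = 13
13 XOR 3 = 14
14 XOR 13 = 3
3 XOR 4 = 7
Nim-value of the tree = 7

7


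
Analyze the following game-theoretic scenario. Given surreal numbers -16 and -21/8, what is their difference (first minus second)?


x = -16, y = -21/8
Converting to common denominator: 8
x = -128/8, y = -21/8
x - y = -16 - -21/8 = -107/8

-107/8


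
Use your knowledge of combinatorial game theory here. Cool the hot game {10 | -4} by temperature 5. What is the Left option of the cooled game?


Original game: {10 | -4} (a switch {a | b} with a > b).
Cooling by t (for t below the temperature (a - b)/2 = 7) taxes each move by t: {a | b} cooled by t is {a - t | b + t}.
Cooling amount: t = 5
Cooled Left option: 10 - 5 = 5
Cooled Right option: -4 + 5 = 1
Cooled game: {5 | 1}
Left option = 5

5


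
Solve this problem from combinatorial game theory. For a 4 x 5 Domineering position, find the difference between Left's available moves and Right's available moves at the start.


Board is 4 x 5 (rows x cols).
Left (vertical) placements: (rows-1) * cols = 3 * 5 = 15
Right (horizontal) placements: rows * (cols-1) = 4 * 4 = 16
Advantage = Left - Right = 15 - 16 = -1

-1


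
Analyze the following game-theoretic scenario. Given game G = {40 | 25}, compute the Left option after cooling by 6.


Original game: {40 | 25} (a switch {a | b} with a > b).
Cooling by t (for t below the temperature (a - b)/2 = 15/2) taxes each move by t: {a | b} cooled by t is {a - t | b + t}.
Cooling amount: t = 6
Cooled Left option: 40 - 6 = 34
Cooled Right option: 25 + 6 = 31
Cooled game: {34 | 31}
Left option = 34

34


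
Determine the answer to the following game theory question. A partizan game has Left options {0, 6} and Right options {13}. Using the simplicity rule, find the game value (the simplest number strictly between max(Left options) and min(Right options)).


Left options: {0, 6}, max = 6
Right options: {13}, min = 13
All options are numbers and max(Left) < min(Right), so by the simplicity theorem the value is the simplest (earliest-born) number strictly between 6 and 13.
Integers 7 through 12 all lie strictly between 6 and 13.
Among integers, the simplest (lowest birthday = smallest |n|; 0 is born on day 0, +-n on day n) is 7.
No non-integer in the interval can be simpler: if x is a non-integer in the interval, then floor(x) or ceil(x) also lies in the interval (the interval contains an integer), and both are proper prefixes of x's sign expansion, i.e. born earlier. So the game value is 7.
Game value = 7

7


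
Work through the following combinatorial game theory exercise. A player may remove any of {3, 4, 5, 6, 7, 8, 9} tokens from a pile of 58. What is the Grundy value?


The subtraction set is S = {3, 4, 5, 6, 7, 8, 9}.
G(k) = mex{ G(k - s) : s in S, s <= k }. We compute iteratively: G(0) = 0.
G(1) = mex({}) = 0
G(2) = mex({}) = 0
G(3) = mex({0}) = 1
G(4) = mex({0}) = 1
G(5) = mex({0}) = 1
G(6) = mex({0, 1}) = 2
G(7) = mex({0, 1}) = 2
G(8) = mex({0, 1}) = 2
G(9) = mex({0, 1, 2}) = 3
G(10) = mex({0, 1, 2}) = 3
G(11) = mex({0, 1, 2}) = 3
G(12) = mex({1, 2, 3}) = 0
G(13) = mex({1, 2, 3}) = 0
G(14) = mex({1, 2, 3}) = 0
G(15) = mex({0, 2, 3}) = 1
G(16) = mex({0, 2, 3}) = 1
G(17) = mex({0, 2, 3}) = 1
G(18) = mex({0, 1, 3}) = 2
G(19) = mex({0, 1, 3}) = 2
G(20) = mex({0, 1, 3}) = 2
Observe that G(12)..G(20) = 0, 0, 0, 1, 1, 1, 2, 2, 2 repeats G(0)..G(8) = 0, 0, 0, 1, 1, 1, 2, 2, 2.
For k >= max(S) = 9, G(k) is determined by the previous 9 values G(k-9)..G(k-1); a window of 9 consecutive values has recurred shifted by 12, so by induction G(k + 12) = G(k) for all k >= 0: the sequence is periodic from the start with period 12.
One period: G(0..11) = 0, 0, 0, 1, 1, 1, 2, 2, 2, 3, 3, 3.
58 mod 12 = 10, so G(58) = G(10) = 3.

3


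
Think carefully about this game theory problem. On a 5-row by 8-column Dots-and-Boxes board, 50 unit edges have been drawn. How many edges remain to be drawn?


Grid: 5 x 8 boxes, i.e. 6 rows and 9 columns of dots.
Horizontal edges: (rows + 1) * cols = 6 * 8 = 48
Vertical edges: rows * (cols + 1) = 5 * 9 = 45
Total edges: 48 + 45 = 93
Edges drawn: 50
Remaining: 93 - 50 = 43

43


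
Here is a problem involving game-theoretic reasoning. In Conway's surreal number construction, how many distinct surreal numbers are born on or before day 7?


Day 0: {|} = 0 is born. Count = 1.
Day n: the number of surreal numbers born by day n is 2^(n+1) - 1.
By day 0: 2^1 - 1 = 1
By day 1: 2^2 - 1 = 3
By day 2: 2^3 - 1 = 7
By day 3: 2^4 - 1 = 15
By day 4: 2^5 - 1 = 31
By day 5: 2^6 - 1 = 63
By day 6: 2^7 - 1 = 127
By day 7: 2^8 - 1 = 255
By day 7: 255 surreal numbers.

255


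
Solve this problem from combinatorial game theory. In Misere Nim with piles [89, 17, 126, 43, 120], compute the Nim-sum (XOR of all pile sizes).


We need the XOR (exclusive or) of all pile sizes.
After XOR-ing pile 1 (size 89): 0 XOR 89 = 89
After XOR-ing pile 2 (size 17): 89 XOR 17 = 72
After XOR-ing pile 3 (size 126): 72 XOR 126 = 54
After XOR-ing pile 4 (size 43): 54 XOR 43 = 29
After XOR-ing pile 5 (size 120): 29 XOR 120 = 101
The Nim-value of this position is 101.

101


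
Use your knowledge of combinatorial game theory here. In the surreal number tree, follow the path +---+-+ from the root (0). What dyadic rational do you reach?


Sign expansion: +---+-+
Rule: track bounds (lo, hi), initially (-inf, +inf). On '+', the current value becomes lo and we move to the simplest number in (value, hi): value + 1 if hi = +inf, otherwise the midpoint (value + hi)/2. On '-', the current value becomes hi and we move to value - 1 if lo = -inf, otherwise the midpoint (lo + value)/2.
Start at 0.
Step 1: sign = +, move right. Bounds: (0, +inf). Value = 1
Step 2: sign = -, move left. Bounds: (0, 1). Value = 1/2
Step 3: sign = -, move left. Bounds: (0, 1/2). Value = 1/4
Step 4: sign = -, move left. Bounds: (0, 1/4). Value = 1/8
Step 5: sign = +, move right. Bounds: (1/8, 1/4). Value = 3/16
Step 6: sign = -, move left. Bounds: (1/8, 3/16). Value = 5/32
Step 7: sign = +, move right. Bounds: (5/32, 3/16). Value = 11/64
The surreal number with sign expansion +---+-+ is 11/64.

11/64


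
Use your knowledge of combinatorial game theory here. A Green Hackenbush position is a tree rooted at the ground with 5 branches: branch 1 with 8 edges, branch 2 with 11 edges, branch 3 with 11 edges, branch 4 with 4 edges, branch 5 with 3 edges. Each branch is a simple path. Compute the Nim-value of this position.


The tree has 5 branches from the ground vertex.
In Green Hackenbush, the Nim-value of a simple path of length k is k.
Branch 1: length 8, Nim-value = 8
Branch 2: length 11, Nim-value = 11
Branch 3: length 11, Nim-value = 11
Branch 4: length 4, Nim-value = 4
Branch 5: length 3, Nim-value = 3
Total Nim-value = XOR of all branch values:
0 XOR 8 = 8
8 XOR 11 = 3
3 XOR 11 = 8
8 XOR 4 = 12
12 XOR 3 = 15
Nim-value of the tree = 15

15


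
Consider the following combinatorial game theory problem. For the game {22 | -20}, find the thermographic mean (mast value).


Game = {22 | -20}, a switch {a | b} with numbers a > b.
Its thermograph has left wall a - t and right wall b + t, which meet at t = (a - b)/2, where both equal (a + b)/2. So the mast (mean value) is at (a + b)/2.
Mean = (22 + (-20))/2 = 2/2 = 1

1


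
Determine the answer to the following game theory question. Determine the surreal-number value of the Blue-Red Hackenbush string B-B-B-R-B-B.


Edges (from ground): B-B-B-R-B-B
By Berlekamp's sign-expansion rule, a Blue-Red Hackenbush stalk has the value of the surreal number whose sign sequence is the edge sequence with B -> + and R -> -.
Sign sequence: +++-++
Trace the sign expansion in the surreal number tree, starting from 0:
Edge 1: B (sign +) -> bounds (0, +inf), value = 1
Edge 2: B (sign +) -> bounds (1, +inf), value = 2
Edge 3: B (sign +) -> bounds (2, +inf), value = 3
Edge 4: R (sign -) -> bounds (2, 3), value = 5/2
Edge 5: B (sign +) -> bounds (5/2, 3), value = 11/4
Edge 6: B (sign +) -> bounds (11/4, 3), value = 23/8
Game value = 23/8

23/8


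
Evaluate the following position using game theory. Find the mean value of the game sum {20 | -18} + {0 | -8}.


G1 = {20 | -18}, G2 = {0 | -8}
Each is a switch {a | b} with numbers a > b; its mean value is (a + b)/2, and mean value is additive over game sums: m(G1 + G2) = m(G1) + m(G2).
Mean of G1 = (20 + (-18))/2 = 2/2 = 1
Mean of G2 = (0 + (-8))/2 = -8/2 = -4
Mean of G1 + G2 = 1 + -4 = -3

-3


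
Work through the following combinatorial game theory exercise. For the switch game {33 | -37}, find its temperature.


The game is {33 | -37}, a switch {a | b} with numbers a > b.
Cooling {a | b} by t gives {a - t | b + t}, which stops being hot when a - t = b + t, i.e. at t = (a - b)/2. So the temperature of a switch is (a - b)/2.
Temperature = (Left option - Right option) / 2
= (33 - (-37)) / 2
= 70 / 2
= 35

35


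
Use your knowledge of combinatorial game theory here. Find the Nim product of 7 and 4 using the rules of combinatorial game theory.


Nim multiplication is bilinear over XOR: (u XOR v) * w = (u*w) XOR (v*w).
So we split each operand into its bit components and XOR the pairwise Nim products.
7 = 1 + 2 + 4 (as XOR of powers of 2).
4 = 4 (as XOR of powers of 2).
Using the standard Nim-product table on single bits:
  2*2 = 3,   2*4 = 8,   2*8 = 12,
  4*4 = 6,   4*8 = 11,  8*8 = 13,
and  1*x = x (identity), k*l = l*k (commutative).
Pairwise Nim products:
  1 * 4 = 4
  2 * 4 = 8
  4 * 4 = 6
XOR them: 4 XOR 8 XOR 6 = 10.
Result: 7 * 4 = 10 (in Nim).

10


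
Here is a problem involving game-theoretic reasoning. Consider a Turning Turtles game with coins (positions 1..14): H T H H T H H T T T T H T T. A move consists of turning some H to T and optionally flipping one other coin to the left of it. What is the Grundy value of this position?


Coins: H T H H T H H T T T T H T T
Key fact: a single head at position k behaves exactly like a Nim heap of size k (turning it to T and optionally flipping a coin at j < k corresponds to moving the heap from k to j, or to 0), and heads combine as a disjunctive sum (two heads at the same place would cancel, matching j XOR j = 0). So the Nim-value is the XOR of the 1-indexed positions of the heads.
Face-up positions (1-indexed): [1, 3, 4, 6, 7, 12]
XOR 0 with 1: 0 XOR 1 = 1
XOR 1 with 3: 1 XOR 3 = 2
XOR 2 with 4: 2 XOR 4 = 6
XOR 6 with 6: 6 XOR 6 = 0
XOR 0 with 7: 0 XOR 7 = 7
XOR 7 with 12: 7 XOR 12 = 11
Nim-value = 11

11


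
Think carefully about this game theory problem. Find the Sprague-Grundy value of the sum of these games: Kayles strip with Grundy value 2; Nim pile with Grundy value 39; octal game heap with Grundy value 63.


By the Sprague-Grundy theorem, the Grundy value of a sum of games is the XOR of individual Grundy values.
Kayles strip: Grundy value = 2. Running XOR: 0 XOR 2 = 2
Nim pile: Grundy value = 39. Running XOR: 2 XOR 39 = 37
octal game heap: Grundy value = 63. Running XOR: 37 XOR 63 = 26
The combined Grundy value is 26.

26


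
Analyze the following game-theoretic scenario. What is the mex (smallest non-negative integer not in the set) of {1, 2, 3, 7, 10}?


Set = {1, 2, 3, 7, 10}
0 is NOT in the set. This is the mex.
mex = 0

0


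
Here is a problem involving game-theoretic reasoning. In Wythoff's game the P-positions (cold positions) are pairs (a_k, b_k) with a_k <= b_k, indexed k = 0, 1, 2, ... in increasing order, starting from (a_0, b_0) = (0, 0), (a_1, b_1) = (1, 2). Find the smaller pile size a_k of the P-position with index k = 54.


By Wythoff's theorem, a_k = floor(k * phi) and b_k = floor(k * phi^2) = a_k + k, where phi = (1 + sqrt(5))/2 is the golden ratio.
phi = (1 + sqrt(5))/2 = 1.618034
k = 54
k * phi = 54 * 1.618034 = 87.373835
a_54 = floor(k * phi) = 87

87


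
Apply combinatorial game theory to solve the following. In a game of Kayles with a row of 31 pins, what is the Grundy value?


Kayles: a move removes 1 or 2 adjacent pins from a contiguous row.
Removing pins from a row of k leaves two independent rows (a, b) with a + b = k - 1 (one pin) or a + b = k - 2 (two pins); an end removal gives a = 0.
By Sprague-Grundy, G(k) = mex{ G(a) XOR G(b) } over all these splits. G(0) = 0.
G(1): splits (0,0):0^0=0 -> mex({0}) = 1
G(2): splits (0,1):0^1=1 (0,0):0^0=0 -> mex({0, 1}) = 2
G(3): splits (0,2):0^2=2 (1,1):1^1=0 (0,1):0^1=1 -> mex({0, 1, 2}) = 3
G(4): splits (0,3):0^3=3 (1,2):1^2=3 (0,2):0^2=2 (1,1):1^1=0 -> mex({0, 2, 3}) = 1
G(5): splits (0,4):0^1=1 (1,3):1^3=2 (2,2):2^2=0 (0,3):0^3=3 (1,2):1^2=3 -> mex({0, 1, 2, 3}) = 4
G(6) = mex({0, 1, 2, 4}) = 3
G(7) = mex({0, 1, 3, 4, 5}) = 2
G(8) = mex({0, 2, 3, 5, 6}) = 1
G(9) = mex({0, 1, 2, 3, 6, 7}) = 4
G(10) = mex({0, 1, 3, 4, 5, 7}) = 2
G(11) = mex({0, 1, 2, 3, 4, 5}) = 6
G(12) = mex({0, 1, 2, 3, 5, 6, 7}) = 4
G(13) = mex({0, 2, 3, 4, 6, 7}) = 1
G(14) = mex({0, 1, 4, 5, 6, 7}) = 2
G(15) = mex({0, 1, 2, 3, 4, 5, 6}) = 7
G(16) = mex({0, 2, 3, 5, 6, 7}) = 1
G(17) = mex({0, 1, 2, 3, 5, 6, 7}) = 4
G(18) = mex({0, 1, 2, 4, 5, 6}) = 3
G(19) = mex({0, 1, 3, 4, 5, 7}) = 2
G(20) = mex({0, 2, 3, 4, 5, 6, 7}) = 1
G(21) = mex({0, 1, 2, 3, 5, 6, 7}) = 4
G(22) = mex({0, 1, 2, 3, 4, 5, 7}) = 6
G(23) = mex({0, 1, 2, 3, 4, 5, 6}) = 7
G(24) = mex({0, 1, 2, 3, 5, 6, 7}) = 4
G(25) = mex({0, 2, 3, 4, 6, 7}) = 1
G(26) = mex({0, 1, 3, 4, 5, 6, 7}) = 2
G(27) = mex({0, 1, 2, 3, 4, 5, 6, 7}) = 8
G(28) = mex({0, 1, 2, 3, 4, 6, 7, 8}) = 5
G(29) = mex({0, 1, 2, 3, 5, 6, 7, 8, 9}) = 4
G(30) = mex({0, 1, 2, 3, 4, 5, 6, 9, 10}) = 7
G(31) = mex({0, 1, 3, 4, 5, 7, 10, 11}) = 2
Therefore G(31) = 2.

2


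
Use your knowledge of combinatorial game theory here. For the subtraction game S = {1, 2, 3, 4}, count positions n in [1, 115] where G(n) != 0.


Subtraction set S = {1, 2, 3, 4}, so G(n) = n mod 5.
G(n) = 0 when n is a multiple of 5.
Multiples of 5 in [1, 115]: 23
N-positions (nonzero Grundy) = 115 - 23 = 92

92


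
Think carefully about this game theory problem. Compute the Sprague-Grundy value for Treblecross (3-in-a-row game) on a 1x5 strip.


Treblecross: place X on empty cells; 3-in-a-row wins.
Playing within two cells of an existing X lets the opponent win at once, so sensible play treats the cells i-2..i+2 around each X as dead. The player left with no safe cell loses, so this is a normal-play take-away game on strips of safe cells.
Placing X at cell i (0-indexed) of a strip of k safe cells leaves independent strips of sizes max(0, i-2) and max(0, k-i-3). Hence G(k) = mex{ G(max(0,i-2)) XOR G(max(0,k-i-3)) : 0 <= i < k }, with G(0) = 0.
G(1): splits (0,0):0^0=0 -> mex({0}) = 1
G(2): splits (0,0):0^0=0 -> mex({0}) = 1
G(3): splits (0,0):0^0=0 -> mex({0}) = 1
G(4): splits (0,1):0^1=1 (0,0):0^0=0 -> mex({0, 1}) = 2
G(5): splits (0,2):0^1=1 (0,1):0^1=1 (0,0):0^0=0 -> mex({0, 1}) = 2
Therefore G(5) = 2.

2


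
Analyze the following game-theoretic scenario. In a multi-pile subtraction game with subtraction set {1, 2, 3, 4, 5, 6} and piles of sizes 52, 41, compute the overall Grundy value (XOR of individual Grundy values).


Subtraction set: {1, 2, 3, 4, 5, 6}
For this subtraction set, G(n) = n mod 7 (period = max + 1 = 7).
Pile 1 (size 52): G(52) = 52 mod 7 = 3
Pile 2 (size 41): G(41) = 41 mod 7 = 6
Total Grundy value = XOR of all: 3 XOR 6 = 5

5


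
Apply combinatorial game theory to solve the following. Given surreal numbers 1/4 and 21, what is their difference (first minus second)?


x = 1/4, y = 21
Converting to common denominator: 4
x = 1/4, y = 84/4
x - y = 1/4 - 21 = -83/4

-83/4


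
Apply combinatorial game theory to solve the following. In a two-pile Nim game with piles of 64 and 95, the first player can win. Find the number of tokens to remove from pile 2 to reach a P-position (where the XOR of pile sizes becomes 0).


Piles: 64 and 95
Current XOR: 64 XOR 95 = 31 (non-zero, so this is an N-position).
To make the XOR zero, we need to find a move that balances the piles.
For pile 2 (size 95): target = 95 XOR 31 = 64
We reduce pile 2 from 95 to 64.
Tokens removed: 95 - 64 = 31
Verification: 64 XOR 64 = 0

31


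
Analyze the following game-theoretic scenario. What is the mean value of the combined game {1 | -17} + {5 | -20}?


G1 = {1 | -17}, G2 = {5 | -20}
Each is a switch {a | b} with numbers a > b; its mean value is (a + b)/2, and mean value is additive over game sums: m(G1 + G2) = m(G1) + m(G2).
Mean of G1 = (1 + (-17))/2 = -16/2 = -8
Mean of G2 = (5 + (-20))/2 = -15/2 = -15/2
Mean of G1 + G2 = -8 + -15/2 = -31/2

-31/2


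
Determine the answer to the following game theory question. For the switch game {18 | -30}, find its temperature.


The game is {18 | -30}, a switch {a | b} with numbers a > b.
Cooling {a | b} by t gives {a - t | b + t}, which stops being hot when a - t = b + t, i.e. at t = (a - b)/2. So the temperature of a switch is (a - b)/2.
Temperature = (Left option - Right option) / 2
= (18 - (-30)) / 2
= 48 / 2
= 24

24


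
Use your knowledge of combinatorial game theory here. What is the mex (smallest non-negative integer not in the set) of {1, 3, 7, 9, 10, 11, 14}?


Set = {1, 3, 7, 9, 10, 11, 14}
0 is NOT in the set. This is the mex.
mex = 0

0


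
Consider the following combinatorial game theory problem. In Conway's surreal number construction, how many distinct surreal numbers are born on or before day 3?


Day 0: {|} = 0 is born. Count = 1.
Day n: the number of surreal numbers born by day n is 2^(n+1) - 1.
By day 0: 2^1 - 1 = 1
By day 1: 2^2 - 1 = 3
By day 2: 2^3 - 1 = 7
By day 3: 2^4 - 1 = 15
By day 3: 15 surreal numbers.

15


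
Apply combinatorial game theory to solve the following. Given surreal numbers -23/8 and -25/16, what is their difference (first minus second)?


x = -23/8, y = -25/16
Converting to common denominator: 16
x = -46/16, y = -25/16
x - y = -23/8 - -25/16 = -21/16

-21/16


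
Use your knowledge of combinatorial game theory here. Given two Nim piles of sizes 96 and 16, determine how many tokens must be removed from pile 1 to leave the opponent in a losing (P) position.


Piles: 96 and 16
Current XOR: 96 XOR 16 = 112 (non-zero, so this is an N-position).
To make the XOR zero, we need to find a move that balances the piles.
For pile 1 (size 96): target = 96 XOR 112 = 16
We reduce pile 1 from 96 to 16.
Tokens removed: 96 - 16 = 80
Verification: 16 XOR 16 = 0

80


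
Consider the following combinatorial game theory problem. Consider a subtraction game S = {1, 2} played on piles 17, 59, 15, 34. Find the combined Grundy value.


Subtraction set: {1, 2}
For this subtraction set, G(n) = n mod 3 (period = max + 1 = 3).
Pile 1 (size 17): G(17) = 17 mod 3 = 2
Pile 2 (size 59): G(59) = 59 mod 3 = 2
Pile 3 (size 15): G(15) = 15 mod 3 = 0
Pile 4 (size 34): G(34) = 34 mod 3 = 1
Total Grundy value = XOR of all: 2 XOR 2 XOR 0 XOR 1 = 1

1


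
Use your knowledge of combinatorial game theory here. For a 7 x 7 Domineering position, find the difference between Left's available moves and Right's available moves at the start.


Board is 7 x 7 (rows x cols).
Left (vertical) placements: (rows-1) * cols = 6 * 7 = 42
Right (horizontal) placements: rows * (cols-1) = 7 * 6 = 42
Advantage = Left - Right = 42 - 42 = 0

0


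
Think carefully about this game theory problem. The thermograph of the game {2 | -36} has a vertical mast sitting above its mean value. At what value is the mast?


Game = {2 | -36}, a switch {a | b} with numbers a > b.
Its thermograph has left wall a - t and right wall b + t, which meet at t = (a - b)/2, where both equal (a + b)/2. So the mast (mean value) is at (a + b)/2.
Mean = (2 + (-36))/2 = -34/2 = -17

-17


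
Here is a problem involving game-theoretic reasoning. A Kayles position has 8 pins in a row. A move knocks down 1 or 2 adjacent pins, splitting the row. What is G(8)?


Kayles: a move removes 1 or 2 adjacent pins from a contiguous row.
Removing pins from a row of k leaves two independent rows (a, b) with a + b = k - 1 (one pin) or a + b = k - 2 (two pins); an end removal gives a = 0.
By Sprague-Grundy, G(k) = mex{ G(a) XOR G(b) } over all these splits. G(0) = 0.
G(1): splits (0,0):0^0=0 -> mex({0}) = 1
G(2): splits (0,1):0^1=1 (0,0):0^0=0 -> mex({0, 1}) = 2
G(3): splits (0,2):0^2=2 (1,1):1^1=0 (0,1):0^1=1 -> mex({0, 1, 2}) = 3
G(4): splits (0,3):0^3=3 (1,2):1^2=3 (0,2):0^2=2 (1,1):1^1=0 -> mex({0, 2, 3}) = 1
G(5): splits (0,4):0^1=1 (1,3):1^3=2 (2,2):2^2=0 (0,3):0^3=3 (1,2):1^2=3 -> mex({0, 1, 2, 3}) = 4
G(6) = mex({0, 1, 2, 4}) = 3
G(7) = mex({0, 1, 3, 4, 5}) = 2
G(8) = mex({0, 2, 3, 5, 6}) = 1
Therefore G(8) = 1.

1


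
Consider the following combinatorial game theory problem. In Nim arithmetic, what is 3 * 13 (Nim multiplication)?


Nim multiplication is bilinear over XOR: (u XOR v) * w = (u*w) XOR (v*w).
So we split each operand into its bit components and XOR the pairwise Nim products.
3 = 1 + 2 (as XOR of powers of 2).
13 = 1 + 4 + 8 (as XOR of powers of 2).
Using the standard Nim-product table on single bits:
  2*2 = 3,   2*4 = 8,   2*8 = 12,
  4*4 = 6,   4*8 = 11,  8*8 = 13,
and  1*x = x (identity), k*l = l*k (commutative).
Pairwise Nim products:
  1 * 1 = 1
  1 * 4 = 4
  1 * 8 = 8
  2 * 1 = 2
  2 * 4 = 8
  2 * 8 = 12
XOR them: 1 XOR 4 XOR 8 XOR 2 XOR 8 XOR 12 = 11.
Result: 3 * 13 = 11 (in Nim).

11


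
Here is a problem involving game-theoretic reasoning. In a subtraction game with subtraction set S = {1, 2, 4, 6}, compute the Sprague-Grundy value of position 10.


The subtraction set is S = {1, 2, 4, 6}.
G(k) = mex{ G(k - s) : s in S, s <= k }. We compute iteratively: G(0) = 0.
G(1) = mex({0}) = 1
G(2) = mex({0, 1}) = 2
G(3) = mex({1, 2}) = 0
G(4) = mex({0, 2}) = 1
G(5) = mex({0, 1}) = 2
G(6) = mex({0, 1, 2}) = 3
G(7) = mex({0, 1, 2, 3}) = 4
G(8) = mex({1, 2, 3, 4}) = 0
G(9) = mex({0, 2, 4}) = 1
G(10) = mex({0, 1, 3}) = 2
Therefore G(10) = 2.

2


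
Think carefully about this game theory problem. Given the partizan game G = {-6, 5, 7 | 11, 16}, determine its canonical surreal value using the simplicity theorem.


Left options: {-6, 5, 7}, max = 7
Right options: {11, 16}, min = 11
All options are numbers and max(Left) < min(Right), so by the simplicity theorem the value is the simplest (earliest-born) number strictly between 7 and 11.
Integers 8 through 10 all lie strictly between 7 and 11.
Among integers, the simplest (lowest birthday = smallest |n|; 0 is born on day 0, +-n on day n) is 8.
No non-integer in the interval can be simpler: if x is a non-integer in the interval, then floor(x) or ceil(x) also lies in the interval (the interval contains an integer), and both are proper prefixes of x's sign expansion, i.e. born earlier. So the game value is 8.
Game value = 8

8


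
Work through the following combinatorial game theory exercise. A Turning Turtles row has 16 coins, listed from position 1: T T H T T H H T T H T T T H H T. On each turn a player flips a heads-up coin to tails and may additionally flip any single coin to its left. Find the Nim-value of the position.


Coins: T T H T T H H T T H T T T H H T
Key fact: a single head at position k behaves exactly like a Nim heap of size k (turning it to T and optionally flipping a coin at j < k corresponds to moving the heap from k to j, or to 0), and heads combine as a disjunctive sum (two heads at the same place would cancel, matching j XOR j = 0). So the Nim-value is the XOR of the 1-indexed positions of the heads.
Face-up positions (1-indexed): [3, 6, 7, 10, 14, 15]
XOR 0 with 3: 0 XOR 3 = 3
XOR 3 with 6: 3 XOR 6 = 5
XOR 5 with 7: 5 XOR 7 = 2
XOR 2 with 10: 2 XOR 10 = 8
XOR 8 with 14: 8 XOR 14 = 6
XOR 6 with 15: 6 XOR 15 = 9
Nim-value = 9

9


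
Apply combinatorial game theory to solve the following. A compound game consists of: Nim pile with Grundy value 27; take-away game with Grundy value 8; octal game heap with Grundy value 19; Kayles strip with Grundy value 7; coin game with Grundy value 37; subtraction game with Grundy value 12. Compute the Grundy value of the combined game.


By the Sprague-Grundy theorem, the Grundy value of a sum of games is the XOR of individual Grundy values.
Nim pile: Grundy value = 27. Running XOR: 0 XOR 27 = 27
take-away game: Grundy value = 8. Running XOR: 27 XOR 8 = 19
octal game heap: Grundy value = 19. Running XOR: 19 XOR 19 = 0
Kayles strip: Grundy value = 7. Running XOR: 0 XOR 7 = 7
coin game: Grundy value = 37. Running XOR: 7 XOR 37 = 34
subtraction game: Grundy value = 12. Running XOR: 34 XOR 12 = 46
The combined Grundy value is 46.

46


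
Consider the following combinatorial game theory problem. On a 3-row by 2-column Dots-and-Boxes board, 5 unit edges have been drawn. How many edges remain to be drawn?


Grid: 3 x 2 boxes, i.e. 4 rows and 3 columns of dots.
Horizontal edges: (rows + 1) * cols = 4 * 2 = 8
Vertical edges: rows * (cols + 1) = 3 * 3 = 9
Total edges: 8 + 9 = 17
Edges drawn: 5
Remaining: 17 - 5 = 12

12
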